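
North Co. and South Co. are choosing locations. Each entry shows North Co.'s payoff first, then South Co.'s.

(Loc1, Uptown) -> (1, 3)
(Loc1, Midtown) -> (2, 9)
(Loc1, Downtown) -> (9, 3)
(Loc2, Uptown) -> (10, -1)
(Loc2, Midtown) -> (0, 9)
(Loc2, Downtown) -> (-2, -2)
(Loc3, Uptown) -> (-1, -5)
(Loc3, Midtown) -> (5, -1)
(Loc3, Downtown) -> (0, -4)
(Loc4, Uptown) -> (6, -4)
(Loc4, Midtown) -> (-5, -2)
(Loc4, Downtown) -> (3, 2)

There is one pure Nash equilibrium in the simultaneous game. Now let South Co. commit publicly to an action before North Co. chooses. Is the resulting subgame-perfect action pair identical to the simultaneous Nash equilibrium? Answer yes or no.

Solve by backward induction (South Co. leads).
- Uptown → North Co. plays Loc2 (best of 1, 10, -1, 6); South Co. gets -1.
- Midtown → North Co. plays Loc3 (best of 2, 0, 5, -5); South Co. gets -1.
- Downtown → North Co. plays Loc1 (best of 9, -2, 0, 3); South Co. gets 3.
Among -1, -1, 3, the best is 3 at Downtown. Subgame-perfect outcome: (Loc1, Downtown) with payoffs (9, 3).
For the simultaneous game, intersect best replies.
North Co.'s best replies: Uptown→Loc2; Midtown→Loc3; Downtown→Loc1.
South Co.'s best replies: Loc1→Midtown; Loc2→Midtown; Loc3→Midtown; Loc4→Downtown.
Only (Loc3, Midtown) has each player best-responding; Nash payoffs (5, -1).
Sequential outcome (Loc1, Downtown) differs from the Nash profile (Loc3, Midtown).

no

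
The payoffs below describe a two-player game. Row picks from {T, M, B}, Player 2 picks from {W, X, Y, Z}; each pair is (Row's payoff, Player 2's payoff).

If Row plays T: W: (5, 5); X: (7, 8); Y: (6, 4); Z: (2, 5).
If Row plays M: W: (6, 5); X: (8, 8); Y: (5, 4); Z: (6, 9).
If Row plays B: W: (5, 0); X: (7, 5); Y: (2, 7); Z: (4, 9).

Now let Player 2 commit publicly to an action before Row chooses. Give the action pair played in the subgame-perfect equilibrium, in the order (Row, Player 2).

Solve by backward induction (Player 2 leads).
- W: Row compares 5, 6, 5 and picks M; Player 2 would get 5.
- X: Row compares 7, 8, 7 and picks M; Player 2 would get 8.
- Y: Row compares 6, 5, 2 and picks T; Player 2 would get 4.
- Z: Row compares 2, 6, 4 and picks M; Player 2 would get 9.
Player 2's induced payoffs are 5, 8, 4, 9, so Player 2 commits to Z. Subgame-perfect outcome: (M, Z) with payoffs (6, 9).

(M, Z)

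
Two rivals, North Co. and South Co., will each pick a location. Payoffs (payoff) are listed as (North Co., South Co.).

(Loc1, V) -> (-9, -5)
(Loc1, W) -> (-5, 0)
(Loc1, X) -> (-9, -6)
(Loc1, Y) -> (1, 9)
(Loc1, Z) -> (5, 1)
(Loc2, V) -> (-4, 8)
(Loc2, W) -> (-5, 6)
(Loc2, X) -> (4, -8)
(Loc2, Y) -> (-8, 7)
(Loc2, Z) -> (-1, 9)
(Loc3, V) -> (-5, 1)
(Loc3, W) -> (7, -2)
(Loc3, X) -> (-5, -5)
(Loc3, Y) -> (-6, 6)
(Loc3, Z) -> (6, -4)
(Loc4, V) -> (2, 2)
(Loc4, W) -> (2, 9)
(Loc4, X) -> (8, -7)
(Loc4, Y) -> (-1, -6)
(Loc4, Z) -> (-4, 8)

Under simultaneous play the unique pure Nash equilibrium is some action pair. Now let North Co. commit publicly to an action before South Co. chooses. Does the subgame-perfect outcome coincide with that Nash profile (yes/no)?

South Co. best-responds to each possible North Co. move:
- Loc1: BR = Y, leader payoff 1.
- Loc2: BR = Z, leader payoff -1.
- Loc3: BR = Y, leader payoff -6.
- Loc4: BR = W, leader payoff 2.
Among 1, -1, -6, 2, the best is 2 at Loc4. Subgame-perfect outcome: (Loc4, W) with payoffs (2, 9).
Under simultaneous play:
North Co.'s best replies: V→Loc4; W→Loc3; X→Loc4; Y→Loc1; Z→Loc3.
South Co.'s best replies: Loc1→Y; Loc2→Z; Loc3→Y; Loc4→W.
Only (Loc1, Y) has each player best-responding; Nash payoffs (1, 9).
Sequential outcome (Loc4, W) differs from the Nash profile (Loc1, Y).

no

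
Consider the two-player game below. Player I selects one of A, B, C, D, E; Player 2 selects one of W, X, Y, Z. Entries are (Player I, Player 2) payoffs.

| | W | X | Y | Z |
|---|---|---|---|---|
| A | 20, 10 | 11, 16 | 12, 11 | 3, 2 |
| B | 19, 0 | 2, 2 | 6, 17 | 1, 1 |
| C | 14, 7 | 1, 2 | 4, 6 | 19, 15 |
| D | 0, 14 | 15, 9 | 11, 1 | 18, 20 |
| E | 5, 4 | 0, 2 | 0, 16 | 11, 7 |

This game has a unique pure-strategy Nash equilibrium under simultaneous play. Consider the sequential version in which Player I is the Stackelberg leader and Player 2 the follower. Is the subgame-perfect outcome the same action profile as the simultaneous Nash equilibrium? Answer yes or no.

yes

Backward induction with Player I moving first.
- A → Player 2 plays X (best of 10, 16, 11, 2); Player I gets 11.
- B → Player 2 plays Y (best of 0, 2, 17, 1); Player I gets 6.
- C → Player 2 plays Z (best of 7, 2, 6, 15); Player I gets 19.
- D → Player 2 plays Z (best of 14, 9, 1, 20); Player I gets 18.
- E → Player 2 plays Y (best of 4, 2, 16, 7); Player I gets 0.
Maximizing over 11, 6, 19, 18, 0, Player I chooses C. Subgame-perfect outcome: (C, Z) with payoffs (19, 15).
For the simultaneous game, intersect best replies.
Player I's best replies: W→A; X→D; Y→A; Z→C.
Player 2's best replies: A→X; B→Y; C→Z; D→Z; E→Y.
Only (C, Z) has each player best-responding; Nash payoffs (19, 15).
Sequential outcome (C, Z) coincides with the Nash profile (C, Z).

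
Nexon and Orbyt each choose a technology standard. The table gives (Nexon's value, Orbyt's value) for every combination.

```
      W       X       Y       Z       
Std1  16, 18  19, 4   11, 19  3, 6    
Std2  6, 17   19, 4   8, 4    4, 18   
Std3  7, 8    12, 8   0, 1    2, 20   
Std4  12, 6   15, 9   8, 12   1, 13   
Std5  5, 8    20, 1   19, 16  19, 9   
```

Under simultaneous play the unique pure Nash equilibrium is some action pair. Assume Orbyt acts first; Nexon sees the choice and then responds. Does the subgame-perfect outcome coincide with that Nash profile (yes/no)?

no

Backward induction with Orbyt moving first.
- W: BR = Std1, leader payoff 18.
- X: BR = Std5, leader payoff 1.
- Y: BR = Std5, leader payoff 16.
- Z: BR = Std5, leader payoff 9.
Among 18, 1, 16, 9, the best is 18 at W. Subgame-perfect outcome: (Std1, W) with payoffs (16, 18).
For the simultaneous game, intersect best replies.
Nexon's best replies: W→Std1; X→Std5; Y→Std5; Z→Std5.
Orbyt's best replies: Std1→Y; Std2→Z; Std3→Z; Std4→Z; Std5→Y.
The unique mutual best reply is (Std5, Y), giving (19, 16).
Sequential outcome (Std1, W) differs from the Nash profile (Std5, Y).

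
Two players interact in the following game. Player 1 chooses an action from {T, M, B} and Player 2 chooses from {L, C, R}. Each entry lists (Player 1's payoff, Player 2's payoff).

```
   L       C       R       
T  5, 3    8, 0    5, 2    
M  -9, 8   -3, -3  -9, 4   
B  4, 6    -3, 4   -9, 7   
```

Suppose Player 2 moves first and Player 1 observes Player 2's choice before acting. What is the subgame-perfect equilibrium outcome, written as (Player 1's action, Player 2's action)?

Solve by backward induction (Player 2 leads).
- L: Player 1 compares 5, -9, 4 and picks T; Player 2 would get 3.
- C: Player 1 compares 8, -3, -3 and picks T; Player 2 would get 0.
- R: Player 1 compares 5, -9, -9 and picks T; Player 2 would get 2.
Player 2's induced payoffs are 3, 0, 2, so Player 2 commits to L. Subgame-perfect outcome: (T, L) with payoffs (5, 3).

(T, L)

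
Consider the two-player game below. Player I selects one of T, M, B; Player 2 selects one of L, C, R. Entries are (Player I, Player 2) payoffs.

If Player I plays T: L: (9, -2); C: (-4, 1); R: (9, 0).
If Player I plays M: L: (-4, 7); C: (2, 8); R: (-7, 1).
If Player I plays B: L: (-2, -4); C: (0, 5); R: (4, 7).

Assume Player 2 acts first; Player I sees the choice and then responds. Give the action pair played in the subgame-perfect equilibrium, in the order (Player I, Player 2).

(M, C)

Solve by backward induction (Player 2 leads).
- L: Player I compares 9, -4, -2 and picks T; Player 2 would get -2.
- C: Player I compares -4, 2, 0 and picks M; Player 2 would get 8.
- R: Player I compares 9, -7, 4 and picks T; Player 2 would get 0.
Player 2's induced payoffs are -2, 8, 0, so Player 2 commits to C. Subgame-perfect outcome: (M, C) with payoffs (2, 8).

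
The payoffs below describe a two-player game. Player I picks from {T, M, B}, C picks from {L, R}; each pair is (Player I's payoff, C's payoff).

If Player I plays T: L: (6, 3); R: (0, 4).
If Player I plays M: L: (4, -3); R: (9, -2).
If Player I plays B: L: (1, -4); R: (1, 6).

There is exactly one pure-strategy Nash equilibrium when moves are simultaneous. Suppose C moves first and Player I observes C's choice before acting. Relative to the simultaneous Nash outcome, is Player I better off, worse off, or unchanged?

worse off

Work backward from Player I's decision.
- L: BR = T, leader payoff 3.
- R: BR = M, leader payoff -2.
Maximizing over 3, -2, C chooses L. Subgame-perfect outcome: (T, L) with payoffs (6, 3).
For the simultaneous game, intersect best replies.
Player I's best replies: L→T; R→M.
C's best replies: T→R; M→R; B→R.
The unique mutual best reply is (M, R), giving (9, -2).
Player I earns 6 sequentially versus 9 at the Nash outcome: worse off.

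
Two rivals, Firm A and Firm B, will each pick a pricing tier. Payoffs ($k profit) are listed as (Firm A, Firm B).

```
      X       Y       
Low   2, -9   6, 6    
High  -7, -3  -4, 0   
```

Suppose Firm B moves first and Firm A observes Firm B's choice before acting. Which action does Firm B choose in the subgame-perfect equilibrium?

Work backward from Firm A's decision.
- X → Firm A plays Low (best of 2, -7); Firm B gets -9.
- Y → Firm A plays Low (best of 6, -4); Firm B gets 6.
Maximizing over -9, 6, Firm B chooses Y. Subgame-perfect outcome: (Low, Y) with payoffs (6, 6).

Y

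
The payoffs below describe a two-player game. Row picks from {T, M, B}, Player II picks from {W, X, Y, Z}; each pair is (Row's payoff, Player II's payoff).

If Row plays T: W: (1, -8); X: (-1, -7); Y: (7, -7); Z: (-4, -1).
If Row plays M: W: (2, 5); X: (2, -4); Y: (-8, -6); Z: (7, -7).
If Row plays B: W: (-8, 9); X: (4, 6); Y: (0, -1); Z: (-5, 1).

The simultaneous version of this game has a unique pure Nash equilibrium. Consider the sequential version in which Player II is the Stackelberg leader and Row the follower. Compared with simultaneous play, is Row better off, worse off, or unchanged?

better off

Backward induction with Player II moving first.
- W: BR = M, leader payoff 5.
- X: BR = B, leader payoff 6.
- Y: BR = T, leader payoff -7.
- Z: BR = M, leader payoff -7.
Maximizing over 5, 6, -7, -7, Player II chooses X. Subgame-perfect outcome: (B, X) with payoffs (4, 6).
Now find the simultaneous Nash equilibrium.
Row's best replies: W→M; X→B; Y→T; Z→M.
Player II's best replies: T→Z; M→W; B→W.
Only (M, W) has each player best-responding; Nash payoffs (2, 5).
Row earns 4 sequentially versus 2 at the Nash outcome: better off.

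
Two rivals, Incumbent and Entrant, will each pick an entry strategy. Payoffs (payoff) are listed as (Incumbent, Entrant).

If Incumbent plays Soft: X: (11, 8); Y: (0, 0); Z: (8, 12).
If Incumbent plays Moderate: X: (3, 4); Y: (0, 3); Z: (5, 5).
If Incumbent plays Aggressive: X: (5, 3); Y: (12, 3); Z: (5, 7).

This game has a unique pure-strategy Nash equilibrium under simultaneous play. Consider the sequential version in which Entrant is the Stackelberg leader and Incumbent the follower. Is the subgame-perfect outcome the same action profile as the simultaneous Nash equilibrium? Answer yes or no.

Solve by backward induction (Entrant leads).
- X: BR = Soft, leader payoff 8.
- Y: BR = Aggressive, leader payoff 3.
- Z: BR = Soft, leader payoff 12.
Among 8, 3, 12, the best is 12 at Z. Subgame-perfect outcome: (Soft, Z) with payoffs (8, 12).
Now find the simultaneous Nash equilibrium.
Incumbent's best replies: X→Soft; Y→Aggressive; Z→Soft.
Entrant's best replies: Soft→Z; Moderate→Z; Aggressive→Z.
Only (Soft, Z) has each player best-responding; Nash payoffs (8, 12).
Sequential outcome (Soft, Z) coincides with the Nash profile (Soft, Z).

yes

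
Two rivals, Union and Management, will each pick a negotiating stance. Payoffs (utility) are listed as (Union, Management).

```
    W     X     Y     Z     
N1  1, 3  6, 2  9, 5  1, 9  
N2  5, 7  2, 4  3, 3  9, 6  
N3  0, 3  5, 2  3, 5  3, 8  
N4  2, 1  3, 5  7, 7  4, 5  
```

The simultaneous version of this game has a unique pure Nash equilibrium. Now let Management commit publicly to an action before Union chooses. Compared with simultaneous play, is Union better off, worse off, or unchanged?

Work backward from Union's decision.
- W → Union plays N2 (best of 1, 5, 0, 2); Management gets 7.
- X → Union plays N1 (best of 6, 2, 5, 3); Management gets 2.
- Y → Union plays N1 (best of 9, 3, 3, 7); Management gets 5.
- Z → Union plays N2 (best of 1, 9, 3, 4); Management gets 6.
Maximizing over 7, 2, 5, 6, Management chooses W. Subgame-perfect outcome: (N2, W) with payoffs (5, 7).
Under simultaneous play:
Union's best replies: W→N2; X→N1; Y→N1; Z→N2.
Management's best replies: N1→Z; N2→W; N3→Z; N4→Y.
The unique mutual best reply is (N2, W), giving (5, 7).
Union earns 5 sequentially versus 5 at the Nash outcome: unchanged.

unchanged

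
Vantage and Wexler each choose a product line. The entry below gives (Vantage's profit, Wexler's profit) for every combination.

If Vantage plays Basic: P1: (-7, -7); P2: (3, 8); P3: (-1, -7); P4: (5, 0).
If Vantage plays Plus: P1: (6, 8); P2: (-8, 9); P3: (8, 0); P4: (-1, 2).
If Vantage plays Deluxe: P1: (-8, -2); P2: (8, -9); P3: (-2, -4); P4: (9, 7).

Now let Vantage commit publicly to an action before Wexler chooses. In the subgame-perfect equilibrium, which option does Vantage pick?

Deluxe

Work backward from Wexler's decision.
- Basic: BR = P2, leader payoff 3.
- Plus: BR = P2, leader payoff -8.
- Deluxe: BR = P4, leader payoff 9.
Maximizing over 3, -8, 9, Vantage chooses Deluxe. Subgame-perfect outcome: (Deluxe, P4) with payoffs (9, 7).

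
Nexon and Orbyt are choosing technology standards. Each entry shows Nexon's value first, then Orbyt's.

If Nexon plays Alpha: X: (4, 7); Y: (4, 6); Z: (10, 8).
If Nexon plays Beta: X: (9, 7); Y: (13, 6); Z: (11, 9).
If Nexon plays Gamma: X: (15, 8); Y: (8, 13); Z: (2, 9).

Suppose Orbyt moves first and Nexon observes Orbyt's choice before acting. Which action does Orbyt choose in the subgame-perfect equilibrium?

Z

Backward induction with Orbyt moving first.
- X: Nexon compares 4, 9, 15 and picks Gamma; Orbyt would get 8.
- Y: Nexon compares 4, 13, 8 and picks Beta; Orbyt would get 6.
- Z: Nexon compares 10, 11, 2 and picks Beta; Orbyt would get 9.
Among 8, 6, 9, the best is 9 at Z. Subgame-perfect outcome: (Beta, Z) with payoffs (11, 9).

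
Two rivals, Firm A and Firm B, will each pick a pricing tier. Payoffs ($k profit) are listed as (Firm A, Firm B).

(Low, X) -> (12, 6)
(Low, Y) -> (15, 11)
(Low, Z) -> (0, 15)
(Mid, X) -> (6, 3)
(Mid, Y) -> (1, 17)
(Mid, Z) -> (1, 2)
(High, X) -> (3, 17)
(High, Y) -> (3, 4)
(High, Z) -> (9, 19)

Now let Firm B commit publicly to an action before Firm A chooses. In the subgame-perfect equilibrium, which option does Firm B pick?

Firm A best-responds to each possible Firm B move:
- X: BR = Low, leader payoff 6.
- Y: BR = Low, leader payoff 11.
- Z: BR = High, leader payoff 19.
Maximizing over 6, 11, 19, Firm B chooses Z. Subgame-perfect outcome: (High, Z) with payoffs (9, 19).

Z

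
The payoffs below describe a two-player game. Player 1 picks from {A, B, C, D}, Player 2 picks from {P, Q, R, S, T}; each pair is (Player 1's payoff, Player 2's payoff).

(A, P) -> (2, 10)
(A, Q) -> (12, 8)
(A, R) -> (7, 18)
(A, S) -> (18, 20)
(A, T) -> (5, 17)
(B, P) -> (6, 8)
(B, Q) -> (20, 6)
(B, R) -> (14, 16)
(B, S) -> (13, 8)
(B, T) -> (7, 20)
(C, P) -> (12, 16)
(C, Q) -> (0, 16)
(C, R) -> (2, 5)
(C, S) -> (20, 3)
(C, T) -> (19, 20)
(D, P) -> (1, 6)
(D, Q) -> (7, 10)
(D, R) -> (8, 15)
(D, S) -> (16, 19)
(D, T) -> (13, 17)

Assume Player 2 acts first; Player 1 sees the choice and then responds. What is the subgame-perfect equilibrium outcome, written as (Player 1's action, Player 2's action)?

(C, T)

Backward induction with Player 2 moving first.
- P: Player 1 compares 2, 6, 12, 1 and picks C; Player 2 would get 16.
- Q: Player 1 compares 12, 20, 0, 7 and picks B; Player 2 would get 6.
- R: Player 1 compares 7, 14, 2, 8 and picks B; Player 2 would get 16.
- S: Player 1 compares 18, 13, 20, 16 and picks C; Player 2 would get 3.
- T: Player 1 compares 5, 7, 19, 13 and picks C; Player 2 would get 20.
Among 16, 6, 16, 3, 20, the best is 20 at T. Subgame-perfect outcome: (C, T) with payoffs (19, 20).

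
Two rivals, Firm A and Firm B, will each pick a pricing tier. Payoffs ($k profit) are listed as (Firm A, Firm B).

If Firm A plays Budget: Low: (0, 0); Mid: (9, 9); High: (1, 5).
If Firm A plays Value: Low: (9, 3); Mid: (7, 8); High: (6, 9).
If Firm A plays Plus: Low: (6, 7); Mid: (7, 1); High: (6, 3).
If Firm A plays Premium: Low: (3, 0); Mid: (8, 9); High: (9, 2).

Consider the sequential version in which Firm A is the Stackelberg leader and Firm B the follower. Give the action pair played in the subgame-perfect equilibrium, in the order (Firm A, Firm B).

Firm B best-responds to each possible Firm A move:
- Budget: BR = Mid, leader payoff 9.
- Value: BR = High, leader payoff 6.
- Plus: BR = Low, leader payoff 6.
- Premium: BR = Mid, leader payoff 8.
Firm A's induced payoffs are 9, 6, 6, 8, so Firm A commits to Budget. Subgame-perfect outcome: (Budget, Mid) with payoffs (9, 9).

(Budget, Mid)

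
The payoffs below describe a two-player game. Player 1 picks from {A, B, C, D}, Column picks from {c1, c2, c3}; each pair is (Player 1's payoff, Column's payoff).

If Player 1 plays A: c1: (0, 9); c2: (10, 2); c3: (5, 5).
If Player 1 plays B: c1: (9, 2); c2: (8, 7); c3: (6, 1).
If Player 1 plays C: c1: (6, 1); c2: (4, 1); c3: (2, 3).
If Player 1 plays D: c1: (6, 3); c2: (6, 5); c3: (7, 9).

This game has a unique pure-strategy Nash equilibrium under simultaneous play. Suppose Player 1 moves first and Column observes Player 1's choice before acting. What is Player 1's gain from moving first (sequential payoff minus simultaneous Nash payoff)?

Work backward from Column's decision.
- A: Column compares 9, 2, 5 and picks c1; Player 1 would get 0.
- B: Column compares 2, 7, 1 and picks c2; Player 1 would get 8.
- C: Column compares 1, 1, 3 and picks c3; Player 1 would get 2.
- D: Column compares 3, 5, 9 and picks c3; Player 1 would get 7.
Maximizing over 0, 8, 2, 7, Player 1 chooses B. Subgame-perfect outcome: (B, c2) with payoffs (8, 7).
Now find the simultaneous Nash equilibrium.
Player 1's best replies: c1→B; c2→A; c3→D.
Column's best replies: A→c1; B→c2; C→c3; D→c3.
The unique mutual best reply is (D, c3), giving (7, 9).
Player 1's commitment gain: 8 − 7 = 1.

1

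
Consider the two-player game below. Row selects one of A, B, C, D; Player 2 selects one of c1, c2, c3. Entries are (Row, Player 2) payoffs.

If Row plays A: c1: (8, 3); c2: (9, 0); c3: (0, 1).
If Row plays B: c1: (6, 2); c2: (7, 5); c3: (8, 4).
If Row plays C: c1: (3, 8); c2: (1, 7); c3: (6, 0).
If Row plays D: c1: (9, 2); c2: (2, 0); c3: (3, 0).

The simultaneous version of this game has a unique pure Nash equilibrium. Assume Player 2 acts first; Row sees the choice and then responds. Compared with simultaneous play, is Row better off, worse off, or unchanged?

Work backward from Row's decision.
- c1: Row compares 8, 6, 3, 9 and picks D; Player 2 would get 2.
- c2: Row compares 9, 7, 1, 2 and picks A; Player 2 would get 0.
- c3: Row compares 0, 8, 6, 3 and picks B; Player 2 would get 4.
Player 2's induced payoffs are 2, 0, 4, so Player 2 commits to c3. Subgame-perfect outcome: (B, c3) with payoffs (8, 4).
Under simultaneous play:
Row's best replies: c1→D; c2→A; c3→B.
Player 2's best replies: A→c1; B→c2; C→c1; D→c1.
Only (D, c1) has each player best-responding; Nash payoffs (9, 2).
Row earns 8 sequentially versus 9 at the Nash outcome: worse off.

worse off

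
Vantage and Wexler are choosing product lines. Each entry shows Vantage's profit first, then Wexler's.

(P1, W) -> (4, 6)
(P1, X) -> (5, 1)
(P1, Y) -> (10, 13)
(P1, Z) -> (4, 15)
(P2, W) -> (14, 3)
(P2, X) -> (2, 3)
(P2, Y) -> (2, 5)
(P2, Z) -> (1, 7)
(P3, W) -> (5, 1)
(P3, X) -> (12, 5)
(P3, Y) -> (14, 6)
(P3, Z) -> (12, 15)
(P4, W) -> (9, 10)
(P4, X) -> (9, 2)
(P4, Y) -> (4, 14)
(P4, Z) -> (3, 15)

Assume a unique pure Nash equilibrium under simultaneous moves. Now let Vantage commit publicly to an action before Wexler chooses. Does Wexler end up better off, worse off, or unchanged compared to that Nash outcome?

unchanged

Solve by backward induction (Vantage leads).
- P1: Wexler compares 6, 1, 13, 15 and picks Z; Vantage would get 4.
- P2: Wexler compares 3, 3, 5, 7 and picks Z; Vantage would get 1.
- P3: Wexler compares 1, 5, 6, 15 and picks Z; Vantage would get 12.
- P4: Wexler compares 10, 2, 14, 15 and picks Z; Vantage would get 3.
Vantage's induced payoffs are 4, 1, 12, 3, so Vantage commits to P3. Subgame-perfect outcome: (P3, Z) with payoffs (12, 15).
Under simultaneous play:
Vantage's best replies: W→P2; X→P3; Y→P3; Z→P3.
Wexler's best replies: P1→Z; P2→Z; P3→Z; P4→Z.
Only (P3, Z) has each player best-responding; Nash payoffs (12, 15).
Wexler earns 15 sequentially versus 15 at the Nash outcome: unchanged.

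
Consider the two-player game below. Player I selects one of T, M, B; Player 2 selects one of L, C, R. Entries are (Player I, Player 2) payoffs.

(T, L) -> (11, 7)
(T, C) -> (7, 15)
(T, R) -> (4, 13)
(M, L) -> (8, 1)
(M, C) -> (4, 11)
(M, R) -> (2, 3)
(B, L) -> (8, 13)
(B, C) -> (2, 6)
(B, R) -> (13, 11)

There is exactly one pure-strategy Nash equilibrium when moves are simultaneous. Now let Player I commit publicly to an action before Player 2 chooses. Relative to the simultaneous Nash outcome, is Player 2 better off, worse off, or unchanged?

worse off

Solve by backward induction (Player I leads).
- T → Player 2 plays C (best of 7, 15, 13); Player I gets 7.
- M → Player 2 plays C (best of 1, 11, 3); Player I gets 4.
- B → Player 2 plays L (best of 13, 6, 11); Player I gets 8.
Maximizing over 7, 4, 8, Player I chooses B. Subgame-perfect outcome: (B, L) with payoffs (8, 13).
For the simultaneous game, intersect best replies.
Player I's best replies: L→T; C→T; R→B.
Player 2's best replies: T→C; M→C; B→L.
The unique mutual best reply is (T, C), giving (7, 15).
Player 2 earns 13 sequentially versus 15 at the Nash outcome: worse off.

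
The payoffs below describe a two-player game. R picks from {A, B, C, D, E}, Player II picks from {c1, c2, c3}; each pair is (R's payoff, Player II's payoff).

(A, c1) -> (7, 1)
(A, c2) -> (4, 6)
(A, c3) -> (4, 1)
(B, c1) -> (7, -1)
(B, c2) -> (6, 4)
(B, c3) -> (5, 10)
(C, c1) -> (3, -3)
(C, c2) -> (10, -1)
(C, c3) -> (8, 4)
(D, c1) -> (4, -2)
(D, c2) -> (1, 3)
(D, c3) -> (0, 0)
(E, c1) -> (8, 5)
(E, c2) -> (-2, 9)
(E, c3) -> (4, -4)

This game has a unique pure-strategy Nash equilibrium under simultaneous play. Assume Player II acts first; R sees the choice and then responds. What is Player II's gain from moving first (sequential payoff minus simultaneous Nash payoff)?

Work backward from R's decision.
- c1: R compares 7, 7, 3, 4, 8 and picks E; Player II would get 5.
- c2: R compares 4, 6, 10, 1, -2 and picks C; Player II would get -1.
- c3: R compares 4, 5, 8, 0, 4 and picks C; Player II would get 4.
Player II's induced payoffs are 5, -1, 4, so Player II commits to c1. Subgame-perfect outcome: (E, c1) with payoffs (8, 5).
For the simultaneous game, intersect best replies.
R's best replies: c1→E; c2→C; c3→C.
Player II's best replies: A→c2; B→c3; C→c3; D→c2; E→c2.
Only (C, c3) has each player best-responding; Nash payoffs (8, 4).
Player II's commitment gain: 5 − 4 = 1.

1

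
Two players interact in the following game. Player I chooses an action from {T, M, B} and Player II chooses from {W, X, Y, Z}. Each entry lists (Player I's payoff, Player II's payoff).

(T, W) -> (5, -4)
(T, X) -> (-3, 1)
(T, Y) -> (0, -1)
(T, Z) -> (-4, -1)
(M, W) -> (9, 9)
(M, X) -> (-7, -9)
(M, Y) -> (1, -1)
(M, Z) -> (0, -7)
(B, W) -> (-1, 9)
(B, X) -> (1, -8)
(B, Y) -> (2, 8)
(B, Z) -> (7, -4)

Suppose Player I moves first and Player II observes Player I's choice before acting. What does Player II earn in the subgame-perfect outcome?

Backward induction with Player I moving first.
- T: Player II compares -4, 1, -1, -1 and picks X; Player I would get -3.
- M: Player II compares 9, -9, -1, -7 and picks W; Player I would get 9.
- B: Player II compares 9, -8, 8, -4 and picks W; Player I would get -1.
Maximizing over -3, 9, -1, Player I chooses M. Subgame-perfect outcome: (M, W) with payoffs (9, 9).

9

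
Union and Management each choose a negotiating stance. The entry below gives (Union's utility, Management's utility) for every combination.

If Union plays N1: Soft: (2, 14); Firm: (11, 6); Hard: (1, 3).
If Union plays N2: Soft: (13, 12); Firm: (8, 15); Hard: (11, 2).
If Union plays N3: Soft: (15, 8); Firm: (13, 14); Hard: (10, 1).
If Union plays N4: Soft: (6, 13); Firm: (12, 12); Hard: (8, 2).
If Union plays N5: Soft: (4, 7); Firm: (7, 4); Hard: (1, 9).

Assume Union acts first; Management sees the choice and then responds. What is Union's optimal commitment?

Solve by backward induction (Union leads).
- N1 → Management plays Soft (best of 14, 6, 3); Union gets 2.
- N2 → Management plays Firm (best of 12, 15, 2); Union gets 8.
- N3 → Management plays Firm (best of 8, 14, 1); Union gets 13.
- N4 → Management plays Soft (best of 13, 12, 2); Union gets 6.
- N5 → Management plays Hard (best of 7, 4, 9); Union gets 1.
Among 2, 8, 13, 6, 1, the best is 13 at N3. Subgame-perfect outcome: (N3, Firm) with payoffs (13, 14).

N3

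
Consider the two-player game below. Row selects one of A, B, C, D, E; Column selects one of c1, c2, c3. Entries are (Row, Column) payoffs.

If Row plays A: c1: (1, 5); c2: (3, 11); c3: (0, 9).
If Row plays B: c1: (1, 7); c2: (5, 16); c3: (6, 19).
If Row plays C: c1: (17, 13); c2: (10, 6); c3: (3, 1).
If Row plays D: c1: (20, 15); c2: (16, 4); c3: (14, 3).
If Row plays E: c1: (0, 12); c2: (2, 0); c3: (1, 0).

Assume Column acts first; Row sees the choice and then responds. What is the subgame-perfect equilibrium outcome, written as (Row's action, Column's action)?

Backward induction with Column moving first.
- c1: BR = D, leader payoff 15.
- c2: BR = D, leader payoff 4.
- c3: BR = D, leader payoff 3.
Column's induced payoffs are 15, 4, 3, so Column commits to c1. Subgame-perfect outcome: (D, c1) with payoffs (20, 15).

(D, c1)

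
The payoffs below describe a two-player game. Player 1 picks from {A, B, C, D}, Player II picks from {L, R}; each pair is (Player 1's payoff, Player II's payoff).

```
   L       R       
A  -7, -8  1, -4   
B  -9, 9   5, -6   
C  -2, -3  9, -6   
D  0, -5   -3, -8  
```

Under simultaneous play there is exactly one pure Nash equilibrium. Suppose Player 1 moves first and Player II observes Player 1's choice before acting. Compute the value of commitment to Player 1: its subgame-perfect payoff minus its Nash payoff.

1

Solve by backward induction (Player 1 leads).
- A: Player II compares -8, -4 and picks R; Player 1 would get 1.
- B: Player II compares 9, -6 and picks L; Player 1 would get -9.
- C: Player II compares -3, -6 and picks L; Player 1 would get -2.
- D: Player II compares -5, -8 and picks L; Player 1 would get 0.
Maximizing over 1, -9, -2, 0, Player 1 chooses A. Subgame-perfect outcome: (A, R) with payoffs (1, -4).
Under simultaneous play:
Player 1's best replies: L→D; R→C.
Player II's best replies: A→R; B→L; C→L; D→L.
The unique mutual best reply is (D, L), giving (0, -5).
Player 1's commitment gain: 1 − 0 = 1.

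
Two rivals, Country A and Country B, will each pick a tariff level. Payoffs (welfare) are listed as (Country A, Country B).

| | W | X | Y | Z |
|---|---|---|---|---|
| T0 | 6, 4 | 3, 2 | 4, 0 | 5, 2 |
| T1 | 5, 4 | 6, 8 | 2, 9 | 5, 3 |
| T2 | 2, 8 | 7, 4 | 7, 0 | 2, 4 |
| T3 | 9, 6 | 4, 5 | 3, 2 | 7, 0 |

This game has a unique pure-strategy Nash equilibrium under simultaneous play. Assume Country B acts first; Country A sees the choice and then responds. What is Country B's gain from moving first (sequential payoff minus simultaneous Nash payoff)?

0

Backward induction with Country B moving first.
- W: Country A compares 6, 5, 2, 9 and picks T3; Country B would get 6.
- X: Country A compares 3, 6, 7, 4 and picks T2; Country B would get 4.
- Y: Country A compares 4, 2, 7, 3 and picks T2; Country B would get 0.
- Z: Country A compares 5, 5, 2, 7 and picks T3; Country B would get 0.
Country B's induced payoffs are 6, 4, 0, 0, so Country B commits to W. Subgame-perfect outcome: (T3, W) with payoffs (9, 6).
Now find the simultaneous Nash equilibrium.
Country A's best replies: W→T3; X→T2; Y→T2; Z→T3.
Country B's best replies: T0→W; T1→Y; T2→W; T3→W.
The unique mutual best reply is (T3, W), giving (9, 6).
Country B's commitment gain: 6 − 6 = 0.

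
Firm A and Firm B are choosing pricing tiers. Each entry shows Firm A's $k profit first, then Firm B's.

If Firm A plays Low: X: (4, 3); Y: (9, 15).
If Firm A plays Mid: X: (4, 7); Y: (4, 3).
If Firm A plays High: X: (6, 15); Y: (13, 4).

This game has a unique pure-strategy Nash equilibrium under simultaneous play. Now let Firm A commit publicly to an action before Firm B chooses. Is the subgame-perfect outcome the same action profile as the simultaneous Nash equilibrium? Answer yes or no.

Backward induction with Firm A moving first.
- Low → Firm B plays Y (best of 3, 15); Firm A gets 9.
- Mid → Firm B plays X (best of 7, 3); Firm A gets 4.
- High → Firm B plays X (best of 15, 4); Firm A gets 6.
Among 9, 4, 6, the best is 9 at Low. Subgame-perfect outcome: (Low, Y) with payoffs (9, 15).
Now find the simultaneous Nash equilibrium.
Firm A's best replies: X→High; Y→High.
Firm B's best replies: Low→Y; Mid→X; High→X.
The unique mutual best reply is (High, X), giving (6, 15).
Sequential outcome (Low, Y) differs from the Nash profile (High, X).

no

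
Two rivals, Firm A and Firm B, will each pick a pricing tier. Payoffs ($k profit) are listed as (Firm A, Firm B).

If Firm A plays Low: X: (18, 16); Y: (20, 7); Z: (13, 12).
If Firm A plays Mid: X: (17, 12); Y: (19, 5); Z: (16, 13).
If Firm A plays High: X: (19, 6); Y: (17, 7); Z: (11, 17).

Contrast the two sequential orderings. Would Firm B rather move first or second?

If Firm A leads: Firm B's best replies are Low→X, Mid→Z, High→Z; Firm A's induced payoffs 18, 16, 11; outcome (Low, X), payoffs (18, 16).
If Firm B leads: Firm A's best replies are X→High, Y→Low, Z→Mid; Firm B's induced payoffs 6, 7, 13; outcome (Mid, Z), payoffs (16, 13).
Firm B gets 13 moving first and 16 moving second, so Firm B prefers to move second.

second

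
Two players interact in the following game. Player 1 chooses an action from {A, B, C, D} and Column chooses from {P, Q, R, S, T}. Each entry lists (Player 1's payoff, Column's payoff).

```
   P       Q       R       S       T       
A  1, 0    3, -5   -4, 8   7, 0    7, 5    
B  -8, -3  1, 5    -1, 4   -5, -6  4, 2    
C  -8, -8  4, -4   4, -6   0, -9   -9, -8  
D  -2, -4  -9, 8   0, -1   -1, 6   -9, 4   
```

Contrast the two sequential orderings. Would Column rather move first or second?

first

If Player 1 leads: Column's best replies are A→R, B→Q, C→Q, D→Q; Player 1's induced payoffs -4, 1, 4, -9; outcome (C, Q), payoffs (4, -4).
If Column leads: Player 1's best replies are P→A, Q→C, R→C, S→A, T→A; Column's induced payoffs 0, -4, -6, 0, 5; outcome (A, T), payoffs (7, 5).
Column gets 5 moving first and -4 moving second, so Column prefers to move first.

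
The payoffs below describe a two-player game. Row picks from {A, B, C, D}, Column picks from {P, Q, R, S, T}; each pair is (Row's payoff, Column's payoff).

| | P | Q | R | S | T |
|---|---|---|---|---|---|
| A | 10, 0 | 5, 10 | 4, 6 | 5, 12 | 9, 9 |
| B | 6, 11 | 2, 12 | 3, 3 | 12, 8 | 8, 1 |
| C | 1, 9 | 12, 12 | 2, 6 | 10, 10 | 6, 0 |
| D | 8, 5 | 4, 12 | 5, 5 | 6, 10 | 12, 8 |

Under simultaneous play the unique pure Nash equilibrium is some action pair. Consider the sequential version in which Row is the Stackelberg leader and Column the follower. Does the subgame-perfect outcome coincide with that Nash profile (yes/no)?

yes

Backward induction with Row moving first.
- A: BR = S, leader payoff 5.
- B: BR = Q, leader payoff 2.
- C: BR = Q, leader payoff 12.
- D: BR = Q, leader payoff 4.
Row's induced payoffs are 5, 2, 12, 4, so Row commits to C. Subgame-perfect outcome: (C, Q) with payoffs (12, 12).
For the simultaneous game, intersect best replies.
Row's best replies: P→A; Q→C; R→D; S→B; T→D.
Column's best replies: A→S; B→Q; C→Q; D→Q.
The unique mutual best reply is (C, Q), giving (12, 12).
Sequential outcome (C, Q) coincides with the Nash profile (C, Q).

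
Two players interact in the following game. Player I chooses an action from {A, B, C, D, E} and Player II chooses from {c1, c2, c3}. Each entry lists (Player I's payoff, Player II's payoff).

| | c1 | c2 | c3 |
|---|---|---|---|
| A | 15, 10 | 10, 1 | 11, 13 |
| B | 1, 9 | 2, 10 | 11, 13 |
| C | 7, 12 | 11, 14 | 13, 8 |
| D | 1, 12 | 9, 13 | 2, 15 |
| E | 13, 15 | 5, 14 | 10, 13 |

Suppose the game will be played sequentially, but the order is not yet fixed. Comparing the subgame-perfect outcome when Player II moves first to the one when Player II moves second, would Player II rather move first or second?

second

If Player I leads: Player II's best replies are A→c3, B→c3, C→c2, D→c3, E→c1; Player I's induced payoffs 11, 11, 11, 2, 13; outcome (E, c1), payoffs (13, 15).
If Player II leads: Player I's best replies are c1→A, c2→C, c3→C; Player II's induced payoffs 10, 14, 8; outcome (C, c2), payoffs (11, 14).
Player II gets 14 moving first and 15 moving second, so Player II prefers to move second.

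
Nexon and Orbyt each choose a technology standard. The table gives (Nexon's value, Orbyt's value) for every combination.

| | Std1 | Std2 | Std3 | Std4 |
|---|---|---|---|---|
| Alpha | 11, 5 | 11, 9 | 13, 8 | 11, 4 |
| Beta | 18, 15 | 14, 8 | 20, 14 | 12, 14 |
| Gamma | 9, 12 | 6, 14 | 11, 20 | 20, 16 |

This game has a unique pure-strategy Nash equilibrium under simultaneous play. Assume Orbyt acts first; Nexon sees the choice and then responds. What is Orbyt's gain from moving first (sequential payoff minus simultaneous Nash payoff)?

1

Backward induction with Orbyt moving first.
- Std1: Nexon compares 11, 18, 9 and picks Beta; Orbyt would get 15.
- Std2: Nexon compares 11, 14, 6 and picks Beta; Orbyt would get 8.
- Std3: Nexon compares 13, 20, 11 and picks Beta; Orbyt would get 14.
- Std4: Nexon compares 11, 12, 20 and picks Gamma; Orbyt would get 16.
Orbyt's induced payoffs are 15, 8, 14, 16, so Orbyt commits to Std4. Subgame-perfect outcome: (Gamma, Std4) with payoffs (20, 16).
Now find the simultaneous Nash equilibrium.
Nexon's best replies: Std1→Beta; Std2→Beta; Std3→Beta; Std4→Gamma.
Orbyt's best replies: Alpha→Std2; Beta→Std1; Gamma→Std3.
The unique mutual best reply is (Beta, Std1), giving (18, 15).
Orbyt's commitment gain: 16 − 15 = 1.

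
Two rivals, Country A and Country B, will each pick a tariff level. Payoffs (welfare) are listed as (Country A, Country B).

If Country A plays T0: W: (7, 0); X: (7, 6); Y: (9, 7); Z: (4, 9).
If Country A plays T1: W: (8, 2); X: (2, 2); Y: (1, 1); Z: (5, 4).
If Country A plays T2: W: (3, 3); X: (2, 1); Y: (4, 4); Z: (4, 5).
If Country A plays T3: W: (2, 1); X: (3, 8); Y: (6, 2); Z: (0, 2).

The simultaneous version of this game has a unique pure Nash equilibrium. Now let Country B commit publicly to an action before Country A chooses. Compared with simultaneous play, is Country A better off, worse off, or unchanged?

Work backward from Country A's decision.
- W: BR = T1, leader payoff 2.
- X: BR = T0, leader payoff 6.
- Y: BR = T0, leader payoff 7.
- Z: BR = T1, leader payoff 4.
Country B's induced payoffs are 2, 6, 7, 4, so Country B commits to Y. Subgame-perfect outcome: (T0, Y) with payoffs (9, 7).
For the simultaneous game, intersect best replies.
Country A's best replies: W→T1; X→T0; Y→T0; Z→T1.
Country B's best replies: T0→Z; T1→Z; T2→Z; T3→X.
Only (T1, Z) has each player best-responding; Nash payoffs (5, 4).
Country A earns 9 sequentially versus 5 at the Nash outcome: better off.

better off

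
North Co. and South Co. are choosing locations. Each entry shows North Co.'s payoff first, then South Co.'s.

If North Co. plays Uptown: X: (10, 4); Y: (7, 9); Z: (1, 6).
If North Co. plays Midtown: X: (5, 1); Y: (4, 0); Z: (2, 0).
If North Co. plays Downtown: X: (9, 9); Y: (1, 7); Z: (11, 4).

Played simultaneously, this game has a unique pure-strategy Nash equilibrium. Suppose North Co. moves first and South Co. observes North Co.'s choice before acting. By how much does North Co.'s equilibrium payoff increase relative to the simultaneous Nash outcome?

Backward induction with North Co. moving first.
- Uptown → South Co. plays Y (best of 4, 9, 6); North Co. gets 7.
- Midtown → South Co. plays X (best of 1, 0, 0); North Co. gets 5.
- Downtown → South Co. plays X (best of 9, 7, 4); North Co. gets 9.
Maximizing over 7, 5, 9, North Co. chooses Downtown. Subgame-perfect outcome: (Downtown, X) with payoffs (9, 9).
Now find the simultaneous Nash equilibrium.
North Co.'s best replies: X→Uptown; Y→Uptown; Z→Downtown.
South Co.'s best replies: Uptown→Y; Midtown→X; Downtown→X.
The unique mutual best reply is (Uptown, Y), giving (7, 9).
North Co.'s commitment gain: 9 − 7 = 2.

2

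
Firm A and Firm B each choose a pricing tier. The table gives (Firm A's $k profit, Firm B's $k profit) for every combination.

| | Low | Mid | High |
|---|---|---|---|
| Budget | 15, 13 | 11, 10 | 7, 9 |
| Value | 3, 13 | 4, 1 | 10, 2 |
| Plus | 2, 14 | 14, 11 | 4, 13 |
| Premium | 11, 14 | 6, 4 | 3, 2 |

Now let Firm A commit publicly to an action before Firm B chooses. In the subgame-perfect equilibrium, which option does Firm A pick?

Budget

Work backward from Firm B's decision.
- Budget: Firm B compares 13, 10, 9 and picks Low; Firm A would get 15.
- Value: Firm B compares 13, 1, 2 and picks Low; Firm A would get 3.
- Plus: Firm B compares 14, 11, 13 and picks Low; Firm A would get 2.
- Premium: Firm B compares 14, 4, 2 and picks Low; Firm A would get 11.
Among 15, 3, 2, 11, the best is 15 at Budget. Subgame-perfect outcome: (Budget, Low) with payoffs (15, 13).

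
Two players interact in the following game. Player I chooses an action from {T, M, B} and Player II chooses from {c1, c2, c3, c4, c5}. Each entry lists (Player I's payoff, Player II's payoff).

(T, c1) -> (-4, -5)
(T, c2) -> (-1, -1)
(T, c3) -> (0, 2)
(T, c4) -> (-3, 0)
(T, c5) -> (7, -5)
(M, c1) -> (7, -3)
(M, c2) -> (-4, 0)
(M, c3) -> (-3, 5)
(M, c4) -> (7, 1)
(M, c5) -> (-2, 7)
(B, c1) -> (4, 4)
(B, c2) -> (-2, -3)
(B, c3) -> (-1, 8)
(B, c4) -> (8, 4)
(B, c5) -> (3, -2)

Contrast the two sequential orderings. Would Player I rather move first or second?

second

If Player I leads: Player II's best replies are T→c3, M→c5, B→c3; Player I's induced payoffs 0, -2, -1; outcome (T, c3), payoffs (0, 2).
If Player II leads: Player I's best replies are c1→M, c2→T, c3→T, c4→B, c5→T; Player II's induced payoffs -3, -1, 2, 4, -5; outcome (B, c4), payoffs (8, 4).
Player I gets 0 moving first and 8 moving second, so Player I prefers to move second.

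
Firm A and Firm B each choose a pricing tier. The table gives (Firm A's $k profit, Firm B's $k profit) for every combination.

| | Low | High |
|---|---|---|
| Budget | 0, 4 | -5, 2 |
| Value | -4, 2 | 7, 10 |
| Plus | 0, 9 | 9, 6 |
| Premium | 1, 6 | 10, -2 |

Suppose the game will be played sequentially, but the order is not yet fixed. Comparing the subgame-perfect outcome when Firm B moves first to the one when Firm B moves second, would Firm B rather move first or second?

second

If Firm A leads: Firm B's best replies are Budget→Low, Value→High, Plus→Low, Premium→Low; Firm A's induced payoffs 0, 7, 0, 1; outcome (Value, High), payoffs (7, 10).
If Firm B leads: Firm A's best replies are Low→Premium, High→Premium; Firm B's induced payoffs 6, -2; outcome (Premium, Low), payoffs (1, 6).
Firm B gets 6 moving first and 10 moving second, so Firm B prefers to move second.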